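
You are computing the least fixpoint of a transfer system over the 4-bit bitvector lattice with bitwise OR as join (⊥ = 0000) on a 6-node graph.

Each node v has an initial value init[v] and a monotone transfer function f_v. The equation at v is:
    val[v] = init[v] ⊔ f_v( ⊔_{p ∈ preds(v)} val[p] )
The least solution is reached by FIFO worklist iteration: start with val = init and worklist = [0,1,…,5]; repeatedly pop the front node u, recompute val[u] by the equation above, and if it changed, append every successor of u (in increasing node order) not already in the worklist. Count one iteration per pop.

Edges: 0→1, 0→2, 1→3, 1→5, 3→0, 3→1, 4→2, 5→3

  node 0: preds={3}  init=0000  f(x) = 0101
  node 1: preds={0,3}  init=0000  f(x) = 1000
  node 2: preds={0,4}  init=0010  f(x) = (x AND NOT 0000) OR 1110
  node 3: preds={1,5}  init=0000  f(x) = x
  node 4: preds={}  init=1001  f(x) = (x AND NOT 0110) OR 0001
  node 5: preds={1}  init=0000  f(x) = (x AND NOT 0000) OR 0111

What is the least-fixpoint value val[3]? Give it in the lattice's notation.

Trace (11 dequeues):
  [1] u=0 | in 0000 | out 0101 | prev 0000 | push {}
  [2] u=1 | in 0101 | out 1000 | prev 0000 | push {}
  [3] u=2 | in 1101 | out 1111 | prev 0010 | push {}
  [4] u=3 | in 1000 | out 1000 | prev 0000 | push {0,1}
  [5] u=4 | in 0000 | out 1001 | ==
  [6] u=5 | in 1000 | out 1111 | prev 0000 | push {3}
  [7] u=0 | in 1000 | out 0101 | ==
  [8] u=1 | in 1101 | out 1000 | ==
  [9] u=3 | in 1111 | out 1111 | prev 1000 | push {0,1}
  [10] u=0 | in 1111 | out 0101 | ==
  [11] u=1 | in 1111 | out 1000 | ==

Converged values:
  [0] 0101
  [1] 1000
  [2] 1111
  [3] 1111
  [4] 1001
  [5] 1111

1111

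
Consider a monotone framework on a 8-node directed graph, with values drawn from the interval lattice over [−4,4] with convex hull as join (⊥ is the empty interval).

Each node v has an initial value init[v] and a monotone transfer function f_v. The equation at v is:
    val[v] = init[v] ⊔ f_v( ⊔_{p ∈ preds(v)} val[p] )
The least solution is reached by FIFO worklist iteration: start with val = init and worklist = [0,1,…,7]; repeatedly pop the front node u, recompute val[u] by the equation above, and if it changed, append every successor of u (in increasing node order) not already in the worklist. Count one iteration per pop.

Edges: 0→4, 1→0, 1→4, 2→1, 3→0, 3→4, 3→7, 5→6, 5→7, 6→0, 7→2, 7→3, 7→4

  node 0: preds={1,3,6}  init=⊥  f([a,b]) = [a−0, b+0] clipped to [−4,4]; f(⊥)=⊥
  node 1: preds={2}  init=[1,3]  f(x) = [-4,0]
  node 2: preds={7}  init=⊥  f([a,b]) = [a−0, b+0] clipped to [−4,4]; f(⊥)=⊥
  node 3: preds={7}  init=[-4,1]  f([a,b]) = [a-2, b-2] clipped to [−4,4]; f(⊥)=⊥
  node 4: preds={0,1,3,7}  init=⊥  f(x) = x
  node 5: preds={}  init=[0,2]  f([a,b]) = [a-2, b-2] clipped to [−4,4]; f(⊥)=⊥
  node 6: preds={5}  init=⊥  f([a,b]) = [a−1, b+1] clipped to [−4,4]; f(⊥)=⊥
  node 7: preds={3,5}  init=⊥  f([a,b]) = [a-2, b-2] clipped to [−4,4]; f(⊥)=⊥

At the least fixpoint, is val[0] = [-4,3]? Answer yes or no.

Worklist (13 pops):
  #1 pop 0: in=[-4,3] → [-4,3] (was ⊥); enqueue []
  #2 pop 1: in=⊥ → [-4,3] (was [1,3]); enqueue [0]
  #3 pop 2: in=⊥ → ⊥ (no change)
  #4 pop 3: in=⊥ → [-4,1] (no change)
  #5 pop 4: in=[-4,3] → [-4,3] (was ⊥); enqueue []
  #6 pop 5: in=⊥ → [0,2] (no change)
  #7 pop 6: in=[0,2] → [-1,3] (was ⊥); enqueue []
  #8 pop 7: in=[-4,2] → [-4,0] (was ⊥); enqueue [2,3,4]
  #9 pop 0: in=[-4,3] → [-4,3] (no change)
  #10 pop 2: in=[-4,0] → [-4,0] (was ⊥); enqueue [1]
  #11 pop 3: in=[-4,0] → [-4,1] (no change)
  #12 pop 4: in=[-4,3] → [-4,3] (no change)
  #13 pop 1: in=[-4,0] → [-4,3] (no change)

Fixpoint:
  val[0] = [-4,3]
  val[1] = [-4,3]
  val[2] = [-4,0]
  val[3] = [-4,1]
  val[4] = [-4,3]
  val[5] = [0,2]
  val[6] = [-1,3]
  val[7] = [-4,0]

yes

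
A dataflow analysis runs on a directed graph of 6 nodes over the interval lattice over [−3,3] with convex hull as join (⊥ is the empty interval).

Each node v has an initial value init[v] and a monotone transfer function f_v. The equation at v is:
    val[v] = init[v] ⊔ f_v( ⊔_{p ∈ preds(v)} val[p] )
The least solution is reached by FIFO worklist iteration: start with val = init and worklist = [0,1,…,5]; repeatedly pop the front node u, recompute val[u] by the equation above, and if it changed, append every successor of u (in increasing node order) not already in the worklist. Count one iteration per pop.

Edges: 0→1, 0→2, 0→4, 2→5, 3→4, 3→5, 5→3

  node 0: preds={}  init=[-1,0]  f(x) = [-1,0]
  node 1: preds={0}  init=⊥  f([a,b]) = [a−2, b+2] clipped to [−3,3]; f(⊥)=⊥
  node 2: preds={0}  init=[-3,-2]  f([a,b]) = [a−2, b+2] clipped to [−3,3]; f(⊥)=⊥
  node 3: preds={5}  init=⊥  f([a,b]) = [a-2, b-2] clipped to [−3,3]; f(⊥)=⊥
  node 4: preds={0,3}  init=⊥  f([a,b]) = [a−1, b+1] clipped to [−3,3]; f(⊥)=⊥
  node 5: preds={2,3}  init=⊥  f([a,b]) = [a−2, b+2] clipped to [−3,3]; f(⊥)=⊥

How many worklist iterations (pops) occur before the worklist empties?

Trace (9 dequeues):
  [1] u=0 | in ⊥ | out [-1,0] | ==
  [2] u=1 | in [-1,0] | out [-3,2] | prev ⊥ | push {}
  [3] u=2 | in [-1,0] | out [-3,2] | prev [-3,-2] | push {}
  [4] u=3 | in ⊥ | out ⊥ | ==
  [5] u=4 | in [-1,0] | out [-2,1] | prev ⊥ | push {}
  [6] u=5 | in [-3,2] | out [-3,3] | prev ⊥ | push {3}
  [7] u=3 | in [-3,3] | out [-3,1] | prev ⊥ | push {4,5}
  [8] u=4 | in [-3,1] | out [-3,2] | prev [-2,1] | push {}
  [9] u=5 | in [-3,2] | out [-3,3] | ==

Converged values:
  [0] [-1,0]
  [1] [-3,2]
  [2] [-3,2]
  [3] [-3,1]
  [4] [-3,2]
  [5] [-3,3]

9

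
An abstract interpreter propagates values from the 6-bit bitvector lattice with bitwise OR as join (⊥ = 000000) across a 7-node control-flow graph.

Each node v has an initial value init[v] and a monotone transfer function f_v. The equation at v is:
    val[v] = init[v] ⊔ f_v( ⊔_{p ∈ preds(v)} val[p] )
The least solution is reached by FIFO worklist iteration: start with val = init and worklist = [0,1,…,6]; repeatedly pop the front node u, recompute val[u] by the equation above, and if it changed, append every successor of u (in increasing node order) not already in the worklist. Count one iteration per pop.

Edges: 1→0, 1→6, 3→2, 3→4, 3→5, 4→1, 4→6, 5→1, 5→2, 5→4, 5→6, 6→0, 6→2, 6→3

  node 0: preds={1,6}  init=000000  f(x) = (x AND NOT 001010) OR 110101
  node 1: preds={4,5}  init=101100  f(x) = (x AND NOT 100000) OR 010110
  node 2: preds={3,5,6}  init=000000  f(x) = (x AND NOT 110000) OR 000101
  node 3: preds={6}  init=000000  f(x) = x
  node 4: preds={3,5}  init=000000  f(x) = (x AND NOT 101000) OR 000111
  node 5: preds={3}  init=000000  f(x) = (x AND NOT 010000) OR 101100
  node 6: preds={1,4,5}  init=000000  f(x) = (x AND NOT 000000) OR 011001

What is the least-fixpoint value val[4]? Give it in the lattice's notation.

010111

Worklist (21 pops):
  #1 pop 0: in=101100 → 110101 (was 000000); enqueue []
  #2 pop 1: in=000000 → 111110 (was 101100); enqueue [0]
  #3 pop 2: in=000000 → 000101 (was 000000); enqueue []
  #4 pop 3: in=000000 → 000000 (no change)
  #5 pop 4: in=000000 → 000111 (was 000000); enqueue [1]
  #6 pop 5: in=000000 → 101100 (was 000000); enqueue [2,4]
  #7 pop 6: in=111111 → 111111 (was 000000); enqueue [3]
  #8 pop 0: in=111111 → 110101 (no change)
  #9 pop 1: in=101111 → 111111 (was 111110); enqueue [0,6]
  #10 pop 2: in=111111 → 001111 (was 000101); enqueue []
  #11 pop 4: in=101100 → 000111 (no change)
  #12 pop 3: in=111111 → 111111 (was 000000); enqueue [2,4,5]
  #13 pop 0: in=111111 → 110101 (no change)
  #14 pop 6: in=111111 → 111111 (no change)
  #15 pop 2: in=111111 → 001111 (no change)
  #16 pop 4: in=111111 → 010111 (was 000111); enqueue [1,6]
  #17 pop 5: in=111111 → 101111 (was 101100); enqueue [2,4]
  #18 pop 1: in=111111 → 111111 (no change)
  #19 pop 6: in=111111 → 111111 (no change)
  #20 pop 2: in=111111 → 001111 (no change)
  #21 pop 4: in=111111 → 010111 (no change)

Fixpoint:
  val[0] = 110101
  val[1] = 111111
  val[2] = 001111
  val[3] = 111111
  val[4] = 010111
  val[5] = 101111
  val[6] = 111111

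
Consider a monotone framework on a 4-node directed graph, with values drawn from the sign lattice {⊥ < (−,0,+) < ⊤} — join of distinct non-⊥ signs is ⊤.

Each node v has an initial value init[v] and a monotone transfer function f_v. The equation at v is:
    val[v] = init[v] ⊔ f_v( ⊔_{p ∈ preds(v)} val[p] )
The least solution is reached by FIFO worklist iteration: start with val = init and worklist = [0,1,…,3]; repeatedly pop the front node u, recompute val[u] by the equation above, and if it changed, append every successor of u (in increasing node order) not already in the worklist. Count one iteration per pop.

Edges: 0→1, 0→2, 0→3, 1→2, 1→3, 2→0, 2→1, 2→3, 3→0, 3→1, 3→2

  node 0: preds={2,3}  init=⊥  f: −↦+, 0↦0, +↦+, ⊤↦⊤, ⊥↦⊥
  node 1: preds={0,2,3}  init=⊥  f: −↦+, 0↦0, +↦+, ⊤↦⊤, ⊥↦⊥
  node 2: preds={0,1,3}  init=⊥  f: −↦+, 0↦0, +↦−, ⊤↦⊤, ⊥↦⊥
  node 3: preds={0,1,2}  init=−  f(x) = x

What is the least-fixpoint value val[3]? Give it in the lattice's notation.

Iteration log — 8 steps:
  step 1. node 0  ⊔preds=−  new=+  old=⊥  +wl: 
  step 2. node 1  ⊔preds=⊤  new=⊤  old=⊥  +wl: 
  step 3. node 2  ⊔preds=⊤  new=⊤  old=⊥  +wl: 0,1
  step 4. node 3  ⊔preds=⊤  new=⊤  old=−  +wl: 2
  step 5. node 0  ⊔preds=⊤  new=⊤  old=+  +wl: 3
  step 6. node 1  ⊔preds=⊤  new=⊤  stable
  step 7. node 2  ⊔preds=⊤  new=⊤  stable
  step 8. node 3  ⊔preds=⊤  new=⊤  stable

Least fixpoint reached:
  node 0: ⊤
  node 1: ⊤
  node 2: ⊤
  node 3: ⊤

⊤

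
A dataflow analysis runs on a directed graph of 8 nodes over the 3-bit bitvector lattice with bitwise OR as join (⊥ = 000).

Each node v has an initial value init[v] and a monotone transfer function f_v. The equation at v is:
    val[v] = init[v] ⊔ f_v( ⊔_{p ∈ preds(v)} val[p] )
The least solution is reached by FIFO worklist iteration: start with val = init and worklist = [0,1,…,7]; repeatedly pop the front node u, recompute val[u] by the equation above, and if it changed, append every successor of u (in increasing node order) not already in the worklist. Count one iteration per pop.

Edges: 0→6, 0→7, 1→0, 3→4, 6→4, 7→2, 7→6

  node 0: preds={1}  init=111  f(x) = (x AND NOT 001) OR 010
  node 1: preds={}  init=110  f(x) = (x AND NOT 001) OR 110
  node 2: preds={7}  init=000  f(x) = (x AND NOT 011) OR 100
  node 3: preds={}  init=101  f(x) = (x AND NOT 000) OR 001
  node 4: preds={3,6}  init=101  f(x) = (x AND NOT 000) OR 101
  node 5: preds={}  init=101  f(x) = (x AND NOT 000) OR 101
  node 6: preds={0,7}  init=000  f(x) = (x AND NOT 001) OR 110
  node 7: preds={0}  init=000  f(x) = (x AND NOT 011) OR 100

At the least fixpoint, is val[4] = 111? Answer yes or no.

yes

Trace (11 dequeues):
  [1] u=0 | in 110 | out 111 | ==
  [2] u=1 | in 000 | out 110 | ==
  [3] u=2 | in 000 | out 100 | prev 000 | push {}
  [4] u=3 | in 000 | out 101 | ==
  [5] u=4 | in 101 | out 101 | ==
  [6] u=5 | in 000 | out 101 | ==
  [7] u=6 | in 111 | out 110 | prev 000 | push {4}
  [8] u=7 | in 111 | out 100 | prev 000 | push {2,6}
  [9] u=4 | in 111 | out 111 | prev 101 | push {}
  [10] u=2 | in 100 | out 100 | ==
  [11] u=6 | in 111 | out 110 | ==

Converged values:
  [0] 111
  [1] 110
  [2] 100
  [3] 101
  [4] 111
  [5] 101
  [6] 110
  [7] 100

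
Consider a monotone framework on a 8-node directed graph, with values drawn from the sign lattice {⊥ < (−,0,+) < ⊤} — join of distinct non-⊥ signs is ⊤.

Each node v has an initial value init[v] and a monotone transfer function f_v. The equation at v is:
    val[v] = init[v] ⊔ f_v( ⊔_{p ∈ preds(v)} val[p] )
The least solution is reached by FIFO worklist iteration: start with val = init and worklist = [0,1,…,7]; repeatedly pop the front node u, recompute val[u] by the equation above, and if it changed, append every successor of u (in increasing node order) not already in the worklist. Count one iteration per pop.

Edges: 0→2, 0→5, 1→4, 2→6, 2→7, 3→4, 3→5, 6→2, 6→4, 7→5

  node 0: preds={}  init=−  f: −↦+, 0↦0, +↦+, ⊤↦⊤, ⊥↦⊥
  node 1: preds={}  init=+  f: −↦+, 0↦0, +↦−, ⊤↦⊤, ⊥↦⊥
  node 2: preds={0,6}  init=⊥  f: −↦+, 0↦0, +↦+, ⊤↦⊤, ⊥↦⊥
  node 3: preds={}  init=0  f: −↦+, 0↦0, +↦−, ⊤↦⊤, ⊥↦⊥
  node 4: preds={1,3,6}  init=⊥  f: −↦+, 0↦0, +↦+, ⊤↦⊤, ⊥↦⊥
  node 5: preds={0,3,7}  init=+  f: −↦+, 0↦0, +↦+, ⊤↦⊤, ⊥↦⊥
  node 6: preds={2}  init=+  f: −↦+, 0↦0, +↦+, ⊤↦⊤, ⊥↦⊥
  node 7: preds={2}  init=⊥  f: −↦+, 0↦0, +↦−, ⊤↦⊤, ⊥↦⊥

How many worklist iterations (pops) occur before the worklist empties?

11

Trace (11 dequeues):
  [1] u=0 | in ⊥ | out − | ==
  [2] u=1 | in ⊥ | out + | ==
  [3] u=2 | in ⊤ | out ⊤ | prev ⊥ | push {}
  [4] u=3 | in ⊥ | out 0 | ==
  [5] u=4 | in ⊤ | out ⊤ | prev ⊥ | push {}
  [6] u=5 | in ⊤ | out ⊤ | prev + | push {}
  [7] u=6 | in ⊤ | out ⊤ | prev + | push {2,4}
  [8] u=7 | in ⊤ | out ⊤ | prev ⊥ | push {5}
  [9] u=2 | in ⊤ | out ⊤ | ==
  [10] u=4 | in ⊤ | out ⊤ | ==
  [11] u=5 | in ⊤ | out ⊤ | ==

Converged values:
  [0] −
  [1] +
  [2] ⊤
  [3] 0
  [4] ⊤
  [5] ⊤
  [6] ⊤
  [7] ⊤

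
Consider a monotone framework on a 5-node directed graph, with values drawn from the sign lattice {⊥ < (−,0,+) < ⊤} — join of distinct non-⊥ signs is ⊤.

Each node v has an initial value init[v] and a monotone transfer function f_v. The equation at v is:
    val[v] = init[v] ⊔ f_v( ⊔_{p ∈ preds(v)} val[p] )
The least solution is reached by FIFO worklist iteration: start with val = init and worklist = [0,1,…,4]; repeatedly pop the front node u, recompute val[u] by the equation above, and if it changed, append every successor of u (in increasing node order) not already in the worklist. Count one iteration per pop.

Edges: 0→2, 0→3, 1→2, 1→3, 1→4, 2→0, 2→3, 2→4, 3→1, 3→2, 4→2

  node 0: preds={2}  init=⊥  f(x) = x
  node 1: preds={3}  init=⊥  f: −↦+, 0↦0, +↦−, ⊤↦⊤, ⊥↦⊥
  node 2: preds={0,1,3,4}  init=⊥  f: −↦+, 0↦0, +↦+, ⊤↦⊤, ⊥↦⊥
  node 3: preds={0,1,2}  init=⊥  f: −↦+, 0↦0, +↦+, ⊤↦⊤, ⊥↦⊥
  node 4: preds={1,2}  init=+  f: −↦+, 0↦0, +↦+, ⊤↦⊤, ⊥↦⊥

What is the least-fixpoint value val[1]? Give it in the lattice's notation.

Worklist (15 pops):
  #1 pop 0: in=⊥ → ⊥ (no change)
  #2 pop 1: in=⊥ → ⊥ (no change)
  #3 pop 2: in=+ → + (was ⊥); enqueue [0]
  #4 pop 3: in=+ → + (was ⊥); enqueue [1,2]
  #5 pop 4: in=+ → + (no change)
  #6 pop 0: in=+ → + (was ⊥); enqueue [3]
  #7 pop 1: in=+ → − (was ⊥); enqueue [4]
  #8 pop 2: in=⊤ → ⊤ (was +); enqueue [0]
  #9 pop 3: in=⊤ → ⊤ (was +); enqueue [1,2]
  #10 pop 4: in=⊤ → ⊤ (was +); enqueue []
  #11 pop 0: in=⊤ → ⊤ (was +); enqueue [3]
  #12 pop 1: in=⊤ → ⊤ (was −); enqueue [4]
  #13 pop 2: in=⊤ → ⊤ (no change)
  #14 pop 3: in=⊤ → ⊤ (no change)
  #15 pop 4: in=⊤ → ⊤ (no change)

Fixpoint:
  val[0] = ⊤
  val[1] = ⊤
  val[2] = ⊤
  val[3] = ⊤
  val[4] = ⊤

⊤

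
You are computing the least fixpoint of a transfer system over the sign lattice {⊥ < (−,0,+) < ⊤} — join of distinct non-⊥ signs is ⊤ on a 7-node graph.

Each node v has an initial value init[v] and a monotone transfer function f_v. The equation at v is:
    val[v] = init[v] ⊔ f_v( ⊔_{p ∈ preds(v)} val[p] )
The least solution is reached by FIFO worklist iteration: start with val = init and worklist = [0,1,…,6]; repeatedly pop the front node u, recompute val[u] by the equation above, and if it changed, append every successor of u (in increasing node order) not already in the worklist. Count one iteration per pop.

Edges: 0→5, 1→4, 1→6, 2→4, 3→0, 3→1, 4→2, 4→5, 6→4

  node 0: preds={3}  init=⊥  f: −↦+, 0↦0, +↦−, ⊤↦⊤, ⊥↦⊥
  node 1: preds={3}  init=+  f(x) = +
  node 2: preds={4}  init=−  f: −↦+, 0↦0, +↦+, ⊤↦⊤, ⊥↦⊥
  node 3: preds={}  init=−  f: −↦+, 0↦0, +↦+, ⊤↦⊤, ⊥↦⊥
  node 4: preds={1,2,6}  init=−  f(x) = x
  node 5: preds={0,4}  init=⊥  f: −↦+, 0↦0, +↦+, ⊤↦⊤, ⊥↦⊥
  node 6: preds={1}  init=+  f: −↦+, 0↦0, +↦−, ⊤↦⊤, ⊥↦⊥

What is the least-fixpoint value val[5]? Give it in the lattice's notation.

Trace (9 dequeues):
  [1] u=0 | in − | out + | prev ⊥ | push {}
  [2] u=1 | in − | out + | ==
  [3] u=2 | in − | out ⊤ | prev − | push {}
  [4] u=3 | in ⊥ | out − | ==
  [5] u=4 | in ⊤ | out ⊤ | prev − | push {2}
  [6] u=5 | in ⊤ | out ⊤ | prev ⊥ | push {}
  [7] u=6 | in + | out ⊤ | prev + | push {4}
  [8] u=2 | in ⊤ | out ⊤ | ==
  [9] u=4 | in ⊤ | out ⊤ | ==

Converged values:
  [0] +
  [1] +
  [2] ⊤
  [3] −
  [4] ⊤
  [5] ⊤
  [6] ⊤

⊤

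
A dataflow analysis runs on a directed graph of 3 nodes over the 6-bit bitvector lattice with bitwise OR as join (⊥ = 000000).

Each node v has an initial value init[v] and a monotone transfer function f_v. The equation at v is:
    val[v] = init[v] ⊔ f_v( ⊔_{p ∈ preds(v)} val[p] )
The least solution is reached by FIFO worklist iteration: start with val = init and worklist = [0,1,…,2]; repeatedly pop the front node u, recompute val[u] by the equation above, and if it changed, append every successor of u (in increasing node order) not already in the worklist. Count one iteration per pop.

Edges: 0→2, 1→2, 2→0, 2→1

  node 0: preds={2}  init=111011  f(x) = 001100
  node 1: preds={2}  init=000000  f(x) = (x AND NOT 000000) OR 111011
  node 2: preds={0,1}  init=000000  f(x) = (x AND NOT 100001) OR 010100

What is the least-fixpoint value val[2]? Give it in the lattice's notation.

011110

Worklist (6 pops):
  #1 pop 0: in=000000 → 111111 (was 111011); enqueue []
  #2 pop 1: in=000000 → 111011 (was 000000); enqueue []
  #3 pop 2: in=111111 → 011110 (was 000000); enqueue [0,1]
  #4 pop 0: in=011110 → 111111 (no change)
  #5 pop 1: in=011110 → 111111 (was 111011); enqueue [2]
  #6 pop 2: in=111111 → 011110 (no change)

Fixpoint:
  val[0] = 111111
  val[1] = 111111
  val[2] = 011110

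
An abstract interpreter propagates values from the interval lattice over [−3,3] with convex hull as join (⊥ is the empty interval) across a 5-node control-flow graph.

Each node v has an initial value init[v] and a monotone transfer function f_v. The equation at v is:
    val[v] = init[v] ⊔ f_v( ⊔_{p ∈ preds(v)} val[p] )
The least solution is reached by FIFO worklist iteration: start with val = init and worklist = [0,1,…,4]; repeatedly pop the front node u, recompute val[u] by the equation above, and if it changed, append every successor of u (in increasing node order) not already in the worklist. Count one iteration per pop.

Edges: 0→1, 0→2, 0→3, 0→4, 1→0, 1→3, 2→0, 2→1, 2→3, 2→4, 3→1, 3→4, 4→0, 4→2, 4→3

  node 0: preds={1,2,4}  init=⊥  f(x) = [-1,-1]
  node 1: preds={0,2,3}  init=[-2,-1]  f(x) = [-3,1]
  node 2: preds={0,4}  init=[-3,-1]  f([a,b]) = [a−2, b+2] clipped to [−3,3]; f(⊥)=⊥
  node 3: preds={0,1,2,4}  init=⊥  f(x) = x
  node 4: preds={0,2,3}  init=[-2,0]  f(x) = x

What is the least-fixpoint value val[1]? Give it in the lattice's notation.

Iteration log — 15 steps:
  step 1. node 0  ⊔preds=[-3,0]  new=[-1,-1]  old=⊥  +wl: 
  step 2. node 1  ⊔preds=[-3,-1]  new=[-3,1]  old=[-2,-1]  +wl: 0
  step 3. node 2  ⊔preds=[-2,0]  new=[-3,2]  old=[-3,-1]  +wl: 1
  step 4. node 3  ⊔preds=[-3,2]  new=[-3,2]  old=⊥  +wl: 
  step 5. node 4  ⊔preds=[-3,2]  new=[-3,2]  old=[-2,0]  +wl: 2,3
  step 6. node 0  ⊔preds=[-3,2]  new=[-1,-1]  stable
  step 7. node 1  ⊔preds=[-3,2]  new=[-3,1]  stable
  step 8. node 2  ⊔preds=[-3,2]  new=[-3,3]  old=[-3,2]  +wl: 0,1,4
  step 9. node 3  ⊔preds=[-3,3]  new=[-3,3]  old=[-3,2]  +wl: 
  step 10. node 0  ⊔preds=[-3,3]  new=[-1,-1]  stable
  step 11. node 1  ⊔preds=[-3,3]  new=[-3,1]  stable
  step 12. node 4  ⊔preds=[-3,3]  new=[-3,3]  old=[-3,2]  +wl: 0,2,3
  step 13. node 0  ⊔preds=[-3,3]  new=[-1,-1]  stable
  step 14. node 2  ⊔preds=[-3,3]  new=[-3,3]  stable
  step 15. node 3  ⊔preds=[-3,3]  new=[-3,3]  stable

Least fixpoint reached:
  node 0: [-1,-1]
  node 1: [-3,1]
  node 2: [-3,3]
  node 3: [-3,3]
  node 4: [-3,3]

[-3,1]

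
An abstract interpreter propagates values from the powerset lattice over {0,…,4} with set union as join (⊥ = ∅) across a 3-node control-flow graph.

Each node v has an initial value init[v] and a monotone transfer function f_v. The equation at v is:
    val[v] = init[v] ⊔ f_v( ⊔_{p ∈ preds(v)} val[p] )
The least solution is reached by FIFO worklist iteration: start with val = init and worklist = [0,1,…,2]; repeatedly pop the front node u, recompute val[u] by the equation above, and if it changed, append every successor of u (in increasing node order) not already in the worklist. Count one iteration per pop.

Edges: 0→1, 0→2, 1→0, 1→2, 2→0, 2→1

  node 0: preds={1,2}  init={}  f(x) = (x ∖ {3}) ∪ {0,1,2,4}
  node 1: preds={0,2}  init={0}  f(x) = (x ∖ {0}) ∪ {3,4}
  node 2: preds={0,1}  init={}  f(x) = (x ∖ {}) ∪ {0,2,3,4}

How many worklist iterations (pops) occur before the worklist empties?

5

Iteration log — 5 steps:
  step 1. node 0  ⊔preds={0}  new={0,1,2,4}  old={}  +wl: 
  step 2. node 1  ⊔preds={0,1,2,4}  new={0,1,2,3,4}  old={0}  +wl: 0
  step 3. node 2  ⊔preds={0,1,2,3,4}  new={0,1,2,3,4}  old={}  +wl: 1
  step 4. node 0  ⊔preds={0,1,2,3,4}  new={0,1,2,4}  stable
  step 5. node 1  ⊔preds={0,1,2,3,4}  new={0,1,2,3,4}  stable

Least fixpoint reached:
  node 0: {0,1,2,4}
  node 1: {0,1,2,3,4}
  node 2: {0,1,2,3,4}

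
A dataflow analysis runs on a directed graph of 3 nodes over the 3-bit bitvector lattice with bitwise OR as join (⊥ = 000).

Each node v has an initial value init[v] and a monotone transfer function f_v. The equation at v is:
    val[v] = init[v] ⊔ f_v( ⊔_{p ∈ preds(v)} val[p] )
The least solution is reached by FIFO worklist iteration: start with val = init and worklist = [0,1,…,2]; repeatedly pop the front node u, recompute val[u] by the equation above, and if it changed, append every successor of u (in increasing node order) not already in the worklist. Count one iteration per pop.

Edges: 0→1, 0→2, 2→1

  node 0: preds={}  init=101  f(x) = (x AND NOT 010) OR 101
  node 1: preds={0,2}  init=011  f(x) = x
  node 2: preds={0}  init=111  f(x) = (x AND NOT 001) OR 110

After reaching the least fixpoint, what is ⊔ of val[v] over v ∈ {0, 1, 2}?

111

Trace (3 dequeues):
  [1] u=0 | in 000 | out 101 | ==
  [2] u=1 | in 111 | out 111 | prev 011 | push {}
  [3] u=2 | in 101 | out 111 | ==

Converged values:
  [0] 101
  [1] 111
  [2] 111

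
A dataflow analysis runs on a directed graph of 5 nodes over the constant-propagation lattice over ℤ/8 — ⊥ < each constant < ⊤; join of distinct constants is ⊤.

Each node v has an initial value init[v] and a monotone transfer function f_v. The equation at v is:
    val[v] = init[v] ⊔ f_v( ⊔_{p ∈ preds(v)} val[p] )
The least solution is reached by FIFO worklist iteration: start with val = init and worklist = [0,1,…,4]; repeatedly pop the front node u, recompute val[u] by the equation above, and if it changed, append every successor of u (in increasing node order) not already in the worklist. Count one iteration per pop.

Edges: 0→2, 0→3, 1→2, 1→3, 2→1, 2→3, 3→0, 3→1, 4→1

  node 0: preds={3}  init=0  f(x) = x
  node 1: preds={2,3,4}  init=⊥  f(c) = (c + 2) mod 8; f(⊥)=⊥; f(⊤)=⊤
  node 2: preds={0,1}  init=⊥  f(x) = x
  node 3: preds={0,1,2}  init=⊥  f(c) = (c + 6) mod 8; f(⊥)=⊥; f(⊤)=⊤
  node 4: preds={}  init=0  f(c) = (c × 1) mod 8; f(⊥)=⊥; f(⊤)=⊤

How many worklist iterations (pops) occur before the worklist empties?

Iteration log — 9 steps:
  step 1. node 0  ⊔preds=⊥  new=0  stable
  step 2. node 1  ⊔preds=0  new=2  old=⊥  +wl: 
  step 3. node 2  ⊔preds=⊤  new=⊤  old=⊥  +wl: 1
  step 4. node 3  ⊔preds=⊤  new=⊤  old=⊥  +wl: 0
  step 5. node 4  ⊔preds=⊥  new=0  stable
  step 6. node 1  ⊔preds=⊤  new=⊤  old=2  +wl: 2,3
  step 7. node 0  ⊔preds=⊤  new=⊤  old=0  +wl: 
  step 8. node 2  ⊔preds=⊤  new=⊤  stable
  step 9. node 3  ⊔preds=⊤  new=⊤  stable

Least fixpoint reached:
  node 0: ⊤
  node 1: ⊤
  node 2: ⊤
  node 3: ⊤
  node 4: 0

9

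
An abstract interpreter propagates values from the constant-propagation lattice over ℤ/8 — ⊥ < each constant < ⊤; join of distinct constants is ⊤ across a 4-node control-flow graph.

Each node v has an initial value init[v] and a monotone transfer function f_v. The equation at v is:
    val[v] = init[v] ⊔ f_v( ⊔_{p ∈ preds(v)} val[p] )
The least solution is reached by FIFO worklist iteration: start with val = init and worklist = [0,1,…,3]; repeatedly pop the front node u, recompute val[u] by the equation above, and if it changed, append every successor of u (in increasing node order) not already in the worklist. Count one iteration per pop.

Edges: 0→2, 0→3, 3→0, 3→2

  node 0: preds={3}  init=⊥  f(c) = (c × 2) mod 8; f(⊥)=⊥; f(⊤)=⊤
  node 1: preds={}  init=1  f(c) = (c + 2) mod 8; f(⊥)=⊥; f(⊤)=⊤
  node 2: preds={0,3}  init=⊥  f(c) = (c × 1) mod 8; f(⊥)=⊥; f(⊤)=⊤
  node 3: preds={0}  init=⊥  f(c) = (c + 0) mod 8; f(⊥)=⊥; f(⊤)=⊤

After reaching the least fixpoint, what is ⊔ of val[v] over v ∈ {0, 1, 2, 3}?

Iteration log — 4 steps:
  step 1. node 0  ⊔preds=⊥  new=⊥  stable
  step 2. node 1  ⊔preds=⊥  new=1  stable
  step 3. node 2  ⊔preds=⊥  new=⊥  stable
  step 4. node 3  ⊔preds=⊥  new=⊥  stable

Least fixpoint reached:
  node 0: ⊥
  node 1: 1
  node 2: ⊥
  node 3: ⊥

1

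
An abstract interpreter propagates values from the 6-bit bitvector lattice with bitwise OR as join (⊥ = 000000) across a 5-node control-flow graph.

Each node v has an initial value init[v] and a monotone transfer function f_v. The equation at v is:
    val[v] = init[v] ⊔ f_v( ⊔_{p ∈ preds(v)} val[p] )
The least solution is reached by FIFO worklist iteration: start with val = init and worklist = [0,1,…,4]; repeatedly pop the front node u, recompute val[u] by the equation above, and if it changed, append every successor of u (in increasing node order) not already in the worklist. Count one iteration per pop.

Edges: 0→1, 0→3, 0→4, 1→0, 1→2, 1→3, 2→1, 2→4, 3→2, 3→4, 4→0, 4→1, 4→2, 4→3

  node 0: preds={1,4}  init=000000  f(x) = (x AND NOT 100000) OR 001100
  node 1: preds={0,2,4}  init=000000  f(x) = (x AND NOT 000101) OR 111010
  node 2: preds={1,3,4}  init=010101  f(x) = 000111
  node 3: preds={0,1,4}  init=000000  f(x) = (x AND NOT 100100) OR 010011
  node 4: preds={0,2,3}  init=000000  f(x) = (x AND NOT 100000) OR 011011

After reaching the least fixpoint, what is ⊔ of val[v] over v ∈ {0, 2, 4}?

Trace (10 dequeues):
  [1] u=0 | in 000000 | out 001100 | prev 000000 | push {}
  [2] u=1 | in 011101 | out 111010 | prev 000000 | push {0}
  [3] u=2 | in 111010 | out 010111 | prev 010101 | push {1}
  [4] u=3 | in 111110 | out 011011 | prev 000000 | push {2}
  [5] u=4 | in 011111 | out 011111 | prev 000000 | push {3}
  [6] u=0 | in 111111 | out 011111 | prev 001100 | push {4}
  [7] u=1 | in 011111 | out 111010 | ==
  [8] u=2 | in 111111 | out 010111 | ==
  [9] u=3 | in 111111 | out 011011 | ==
  [10] u=4 | in 011111 | out 011111 | ==

Converged values:
  [0] 011111
  [1] 111010
  [2] 010111
  [3] 011011
  [4] 011111

011111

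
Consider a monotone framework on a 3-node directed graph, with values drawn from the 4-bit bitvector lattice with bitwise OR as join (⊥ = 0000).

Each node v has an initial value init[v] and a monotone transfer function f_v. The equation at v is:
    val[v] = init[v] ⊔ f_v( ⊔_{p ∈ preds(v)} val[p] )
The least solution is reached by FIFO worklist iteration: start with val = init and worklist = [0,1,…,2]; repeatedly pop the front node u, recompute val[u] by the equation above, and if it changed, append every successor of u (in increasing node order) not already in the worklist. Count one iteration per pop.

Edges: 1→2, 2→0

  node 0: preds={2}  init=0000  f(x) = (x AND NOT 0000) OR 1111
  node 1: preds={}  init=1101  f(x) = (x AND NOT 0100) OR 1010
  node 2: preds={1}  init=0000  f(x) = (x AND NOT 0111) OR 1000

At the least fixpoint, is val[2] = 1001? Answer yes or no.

Iteration log — 4 steps:
  step 1. node 0  ⊔preds=0000  new=1111  old=0000  +wl: 
  step 2. node 1  ⊔preds=0000  new=1111  old=1101  +wl: 
  step 3. node 2  ⊔preds=1111  new=1000  old=0000  +wl: 0
  step 4. node 0  ⊔preds=1000  new=1111  stable

Least fixpoint reached:
  node 0: 1111
  node 1: 1111
  node 2: 1000

no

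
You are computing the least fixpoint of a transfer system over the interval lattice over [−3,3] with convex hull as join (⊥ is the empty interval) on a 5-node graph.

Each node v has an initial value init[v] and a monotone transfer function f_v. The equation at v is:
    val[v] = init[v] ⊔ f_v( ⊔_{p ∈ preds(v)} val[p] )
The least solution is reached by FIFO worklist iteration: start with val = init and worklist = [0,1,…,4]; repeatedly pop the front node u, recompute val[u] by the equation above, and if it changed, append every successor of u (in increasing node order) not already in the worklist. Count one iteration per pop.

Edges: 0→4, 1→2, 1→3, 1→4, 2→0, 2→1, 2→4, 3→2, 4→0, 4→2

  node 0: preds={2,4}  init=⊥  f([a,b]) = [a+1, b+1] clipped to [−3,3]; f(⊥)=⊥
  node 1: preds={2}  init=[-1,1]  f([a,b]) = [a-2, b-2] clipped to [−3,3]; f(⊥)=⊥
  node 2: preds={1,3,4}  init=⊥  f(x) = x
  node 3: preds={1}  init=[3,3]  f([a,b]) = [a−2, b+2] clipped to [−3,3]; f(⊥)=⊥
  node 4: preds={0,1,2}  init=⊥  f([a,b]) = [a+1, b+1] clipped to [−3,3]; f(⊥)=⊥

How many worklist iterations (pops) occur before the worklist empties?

Worklist (14 pops):
  #1 pop 0: in=⊥ → ⊥ (no change)
  #2 pop 1: in=⊥ → [-1,1] (no change)
  #3 pop 2: in=[-1,3] → [-1,3] (was ⊥); enqueue [0,1]
  #4 pop 3: in=[-1,1] → [-3,3] (was [3,3]); enqueue [2]
  #5 pop 4: in=[-1,3] → [0,3] (was ⊥); enqueue []
  #6 pop 0: in=[-1,3] → [0,3] (was ⊥); enqueue [4]
  #7 pop 1: in=[-1,3] → [-3,1] (was [-1,1]); enqueue [3]
  #8 pop 2: in=[-3,3] → [-3,3] (was [-1,3]); enqueue [0,1]
  #9 pop 4: in=[-3,3] → [-2,3] (was [0,3]); enqueue [2]
  #10 pop 3: in=[-3,1] → [-3,3] (no change)
  #11 pop 0: in=[-3,3] → [-2,3] (was [0,3]); enqueue [4]
  #12 pop 1: in=[-3,3] → [-3,1] (no change)
  #13 pop 2: in=[-3,3] → [-3,3] (no change)
  #14 pop 4: in=[-3,3] → [-2,3] (no change)

Fixpoint:
  val[0] = [-2,3]
  val[1] = [-3,1]
  val[2] = [-3,3]
  val[3] = [-3,3]
  val[4] = [-2,3]

14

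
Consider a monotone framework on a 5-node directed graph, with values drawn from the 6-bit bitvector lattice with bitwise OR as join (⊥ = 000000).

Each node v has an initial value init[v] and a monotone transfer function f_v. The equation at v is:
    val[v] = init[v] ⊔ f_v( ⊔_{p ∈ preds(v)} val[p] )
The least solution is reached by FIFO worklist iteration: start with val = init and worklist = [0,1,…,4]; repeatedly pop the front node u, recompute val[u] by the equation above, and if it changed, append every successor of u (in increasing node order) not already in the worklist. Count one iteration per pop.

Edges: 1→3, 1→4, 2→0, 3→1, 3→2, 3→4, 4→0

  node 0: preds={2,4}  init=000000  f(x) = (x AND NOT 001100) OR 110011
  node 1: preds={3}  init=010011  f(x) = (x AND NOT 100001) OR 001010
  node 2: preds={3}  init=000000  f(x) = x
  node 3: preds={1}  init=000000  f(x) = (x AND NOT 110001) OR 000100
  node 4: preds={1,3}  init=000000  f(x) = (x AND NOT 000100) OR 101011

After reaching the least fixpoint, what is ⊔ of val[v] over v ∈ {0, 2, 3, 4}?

111111

Iteration log — 10 steps:
  step 1. node 0  ⊔preds=000000  new=110011  old=000000  +wl: 
  step 2. node 1  ⊔preds=000000  new=011011  old=010011  +wl: 
  step 3. node 2  ⊔preds=000000  new=000000  stable
  step 4. node 3  ⊔preds=011011  new=001110  old=000000  +wl: 1,2
  step 5. node 4  ⊔preds=011111  new=111011  old=000000  +wl: 0
  step 6. node 1  ⊔preds=001110  new=011111  old=011011  +wl: 3,4
  step 7. node 2  ⊔preds=001110  new=001110  old=000000  +wl: 
  step 8. node 0  ⊔preds=111111  new=110011  stable
  step 9. node 3  ⊔preds=011111  new=001110  stable
  step 10. node 4  ⊔preds=011111  new=111011  stable

Least fixpoint reached:
  node 0: 110011
  node 1: 011111
  node 2: 001110
  node 3: 001110
  node 4: 111011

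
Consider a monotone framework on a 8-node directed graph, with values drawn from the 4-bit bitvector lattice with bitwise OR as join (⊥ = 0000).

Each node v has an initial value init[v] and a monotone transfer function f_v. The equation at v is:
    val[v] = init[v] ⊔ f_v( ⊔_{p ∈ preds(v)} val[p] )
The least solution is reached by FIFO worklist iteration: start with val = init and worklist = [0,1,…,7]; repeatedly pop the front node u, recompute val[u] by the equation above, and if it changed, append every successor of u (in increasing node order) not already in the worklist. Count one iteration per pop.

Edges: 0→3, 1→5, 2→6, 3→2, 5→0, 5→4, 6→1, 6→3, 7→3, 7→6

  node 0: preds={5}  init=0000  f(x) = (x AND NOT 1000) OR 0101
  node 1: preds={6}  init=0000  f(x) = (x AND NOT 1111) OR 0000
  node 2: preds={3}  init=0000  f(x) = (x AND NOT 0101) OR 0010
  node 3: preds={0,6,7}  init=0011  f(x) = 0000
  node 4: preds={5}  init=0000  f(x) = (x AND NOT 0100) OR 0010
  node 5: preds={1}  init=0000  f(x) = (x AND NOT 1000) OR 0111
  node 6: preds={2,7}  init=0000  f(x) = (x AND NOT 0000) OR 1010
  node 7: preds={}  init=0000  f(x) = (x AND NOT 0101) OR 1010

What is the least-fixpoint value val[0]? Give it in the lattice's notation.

Trace (13 dequeues):
  [1] u=0 | in 0000 | out 0101 | prev 0000 | push {}
  [2] u=1 | in 0000 | out 0000 | ==
  [3] u=2 | in 0011 | out 0010 | prev 0000 | push {}
  [4] u=3 | in 0101 | out 0011 | ==
  [5] u=4 | in 0000 | out 0010 | prev 0000 | push {}
  [6] u=5 | in 0000 | out 0111 | prev 0000 | push {0,4}
  [7] u=6 | in 0010 | out 1010 | prev 0000 | push {1,3}
  [8] u=7 | in 0000 | out 1010 | prev 0000 | push {6}
  [9] u=0 | in 0111 | out 0111 | prev 0101 | push {}
  [10] u=4 | in 0111 | out 0011 | prev 0010 | push {}
  [11] u=1 | in 1010 | out 0000 | ==
  [12] u=3 | in 1111 | out 0011 | ==
  [13] u=6 | in 1010 | out 1010 | ==

Converged values:
  [0] 0111
  [1] 0000
  [2] 0010
  [3] 0011
  [4] 0011
  [5] 0111
  [6] 1010
  [7] 1010

0111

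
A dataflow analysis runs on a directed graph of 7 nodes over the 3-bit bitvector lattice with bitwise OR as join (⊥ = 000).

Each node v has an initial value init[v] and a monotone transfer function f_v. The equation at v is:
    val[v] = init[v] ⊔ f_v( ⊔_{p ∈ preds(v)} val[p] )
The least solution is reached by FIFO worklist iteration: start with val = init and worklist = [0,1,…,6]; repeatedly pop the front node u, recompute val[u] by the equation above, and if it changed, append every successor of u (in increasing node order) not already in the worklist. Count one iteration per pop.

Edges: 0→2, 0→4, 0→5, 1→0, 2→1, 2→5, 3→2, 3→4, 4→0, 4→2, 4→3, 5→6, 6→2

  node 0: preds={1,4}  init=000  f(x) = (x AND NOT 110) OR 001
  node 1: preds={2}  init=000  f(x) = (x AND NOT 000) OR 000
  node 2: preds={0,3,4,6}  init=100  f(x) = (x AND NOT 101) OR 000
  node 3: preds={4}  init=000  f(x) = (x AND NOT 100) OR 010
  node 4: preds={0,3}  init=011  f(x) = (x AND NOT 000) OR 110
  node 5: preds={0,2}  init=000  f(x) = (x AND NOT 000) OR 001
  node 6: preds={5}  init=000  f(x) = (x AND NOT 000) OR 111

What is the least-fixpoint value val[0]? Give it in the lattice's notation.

Worklist (12 pops):
  #1 pop 0: in=011 → 001 (was 000); enqueue []
  #2 pop 1: in=100 → 100 (was 000); enqueue [0]
  #3 pop 2: in=011 → 110 (was 100); enqueue [1]
  #4 pop 3: in=011 → 011 (was 000); enqueue [2]
  #5 pop 4: in=011 → 111 (was 011); enqueue [3]
  #6 pop 5: in=111 → 111 (was 000); enqueue []
  #7 pop 6: in=111 → 111 (was 000); enqueue []
  #8 pop 0: in=111 → 001 (no change)
  #9 pop 1: in=110 → 110 (was 100); enqueue [0]
  #10 pop 2: in=111 → 110 (no change)
  #11 pop 3: in=111 → 011 (no change)
  #12 pop 0: in=111 → 001 (no change)

Fixpoint:
  val[0] = 001
  val[1] = 110
  val[2] = 110
  val[3] = 011
  val[4] = 111
  val[5] = 111
  val[6] = 111

001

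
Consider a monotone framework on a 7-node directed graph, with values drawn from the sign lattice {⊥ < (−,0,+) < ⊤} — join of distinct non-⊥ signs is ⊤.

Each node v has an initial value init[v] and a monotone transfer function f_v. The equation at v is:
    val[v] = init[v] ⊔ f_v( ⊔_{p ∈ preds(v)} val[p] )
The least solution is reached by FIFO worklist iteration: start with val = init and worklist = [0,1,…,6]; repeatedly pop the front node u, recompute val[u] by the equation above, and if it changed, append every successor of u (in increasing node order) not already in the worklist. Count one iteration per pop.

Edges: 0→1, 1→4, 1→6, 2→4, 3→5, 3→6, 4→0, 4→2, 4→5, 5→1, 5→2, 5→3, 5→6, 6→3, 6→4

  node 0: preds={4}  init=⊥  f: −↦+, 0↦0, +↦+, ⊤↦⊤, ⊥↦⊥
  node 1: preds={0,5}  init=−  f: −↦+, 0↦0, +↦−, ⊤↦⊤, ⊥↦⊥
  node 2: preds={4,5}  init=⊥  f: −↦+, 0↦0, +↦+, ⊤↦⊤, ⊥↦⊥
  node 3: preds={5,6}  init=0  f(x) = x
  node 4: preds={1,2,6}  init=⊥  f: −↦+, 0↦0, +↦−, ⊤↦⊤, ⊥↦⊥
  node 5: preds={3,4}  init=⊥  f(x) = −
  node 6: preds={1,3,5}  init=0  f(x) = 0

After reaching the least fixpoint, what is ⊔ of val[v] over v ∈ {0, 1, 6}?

Worklist (14 pops):
  #1 pop 0: in=⊥ → ⊥ (no change)
  #2 pop 1: in=⊥ → − (no change)
  #3 pop 2: in=⊥ → ⊥ (no change)
  #4 pop 3: in=0 → 0 (no change)
  #5 pop 4: in=⊤ → ⊤ (was ⊥); enqueue [0,2]
  #6 pop 5: in=⊤ → − (was ⊥); enqueue [1,3]
  #7 pop 6: in=⊤ → 0 (no change)
  #8 pop 0: in=⊤ → ⊤ (was ⊥); enqueue []
  #9 pop 2: in=⊤ → ⊤ (was ⊥); enqueue [4]
  #10 pop 1: in=⊤ → ⊤ (was −); enqueue [6]
  #11 pop 3: in=⊤ → ⊤ (was 0); enqueue [5]
  #12 pop 4: in=⊤ → ⊤ (no change)
  #13 pop 6: in=⊤ → 0 (no change)
  #14 pop 5: in=⊤ → − (no change)

Fixpoint:
  val[0] = ⊤
  val[1] = ⊤
  val[2] = ⊤
  val[3] = ⊤
  val[4] = ⊤
  val[5] = −
  val[6] = 0

⊤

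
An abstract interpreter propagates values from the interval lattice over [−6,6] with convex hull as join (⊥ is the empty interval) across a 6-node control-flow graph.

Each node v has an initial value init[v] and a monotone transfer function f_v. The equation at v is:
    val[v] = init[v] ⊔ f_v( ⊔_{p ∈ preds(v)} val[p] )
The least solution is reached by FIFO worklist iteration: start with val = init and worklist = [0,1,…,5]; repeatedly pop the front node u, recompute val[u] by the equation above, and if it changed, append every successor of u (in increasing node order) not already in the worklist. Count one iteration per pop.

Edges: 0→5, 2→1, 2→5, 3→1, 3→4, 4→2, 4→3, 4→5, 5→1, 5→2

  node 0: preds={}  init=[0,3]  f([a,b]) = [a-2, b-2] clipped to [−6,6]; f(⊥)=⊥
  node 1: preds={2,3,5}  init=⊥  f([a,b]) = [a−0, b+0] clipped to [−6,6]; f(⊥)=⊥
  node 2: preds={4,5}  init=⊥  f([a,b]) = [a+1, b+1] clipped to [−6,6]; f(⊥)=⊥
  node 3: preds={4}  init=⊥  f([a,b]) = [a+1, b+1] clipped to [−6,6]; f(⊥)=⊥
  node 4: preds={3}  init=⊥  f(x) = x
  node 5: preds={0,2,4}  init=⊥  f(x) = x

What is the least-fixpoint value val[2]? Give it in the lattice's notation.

Iteration log — 20 steps:
  step 1. node 0  ⊔preds=⊥  new=[0,3]  stable
  step 2. node 1  ⊔preds=⊥  new=⊥  stable
  step 3. node 2  ⊔preds=⊥  new=⊥  stable
  step 4. node 3  ⊔preds=⊥  new=⊥  stable
  step 5. node 4  ⊔preds=⊥  new=⊥  stable
  step 6. node 5  ⊔preds=[0,3]  new=[0,3]  old=⊥  +wl: 1,2
  step 7. node 1  ⊔preds=[0,3]  new=[0,3]  old=⊥  +wl: 
  step 8. node 2  ⊔preds=[0,3]  new=[1,4]  old=⊥  +wl: 1,5
  step 9. node 1  ⊔preds=[0,4]  new=[0,4]  old=[0,3]  +wl: 
  step 10. node 5  ⊔preds=[0,4]  new=[0,4]  old=[0,3]  +wl: 1,2
  step 11. node 1  ⊔preds=[0,4]  new=[0,4]  stable
  step 12. node 2  ⊔preds=[0,4]  new=[1,5]  old=[1,4]  +wl: 1,5
  step 13. node 1  ⊔preds=[0,5]  new=[0,5]  old=[0,4]  +wl: 
  step 14. node 5  ⊔preds=[0,5]  new=[0,5]  old=[0,4]  +wl: 1,2
  step 15. node 1  ⊔preds=[0,5]  new=[0,5]  stable
  step 16. node 2  ⊔preds=[0,5]  new=[1,6]  old=[1,5]  +wl: 1,5
  step 17. node 1  ⊔preds=[0,6]  new=[0,6]  old=[0,5]  +wl: 
  step 18. node 5  ⊔preds=[0,6]  new=[0,6]  old=[0,5]  +wl: 1,2
  step 19. node 1  ⊔preds=[0,6]  new=[0,6]  stable
  step 20. node 2  ⊔preds=[0,6]  new=[1,6]  stable

Least fixpoint reached:
  node 0: [0,3]
  node 1: [0,6]
  node 2: [1,6]
  node 3: ⊥
  node 4: ⊥
  node 5: [0,6]

[1,6]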